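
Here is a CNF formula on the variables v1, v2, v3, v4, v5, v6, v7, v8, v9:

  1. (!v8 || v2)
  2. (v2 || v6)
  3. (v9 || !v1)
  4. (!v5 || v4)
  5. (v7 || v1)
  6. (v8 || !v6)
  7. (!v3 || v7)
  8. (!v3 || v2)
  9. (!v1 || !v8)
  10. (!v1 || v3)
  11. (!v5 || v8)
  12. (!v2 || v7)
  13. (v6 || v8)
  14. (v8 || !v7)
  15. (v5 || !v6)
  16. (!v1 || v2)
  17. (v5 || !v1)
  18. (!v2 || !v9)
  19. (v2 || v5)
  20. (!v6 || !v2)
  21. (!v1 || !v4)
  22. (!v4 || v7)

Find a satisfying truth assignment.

v1 = False, v2 = True, v3 = False, v4 = True, v5 = True, v6 = False, v7 = True, v8 = True, v9 = False

Set v1 = False and propagate.
  then v7 is forced to True.
  then v8 is forced to True.
  then v2 is forced to True.
  then v9 is forced to False.
  then v6 is forced to False.
For the remaining variables, v3 = False, v4 = True, v5 = True works.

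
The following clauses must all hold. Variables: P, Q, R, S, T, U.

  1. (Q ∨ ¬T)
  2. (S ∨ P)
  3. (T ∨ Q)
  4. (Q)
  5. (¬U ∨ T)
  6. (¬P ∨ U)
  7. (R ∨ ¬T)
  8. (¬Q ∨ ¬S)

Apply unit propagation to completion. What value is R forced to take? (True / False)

True

(Q) stands alone — Q = True.
In (¬Q ∨ ¬S), ¬Q is now false; ¬S must hold, so S = False.
(S ∨ P) with S = False leaves only P, so P = True.
(U ∨ ¬P) with P = True leaves only U, so U = True.
(T ∨ ¬U) with U = True leaves only T, so T = True.
(R ∨ ¬T) with T = True leaves only R, so R = True.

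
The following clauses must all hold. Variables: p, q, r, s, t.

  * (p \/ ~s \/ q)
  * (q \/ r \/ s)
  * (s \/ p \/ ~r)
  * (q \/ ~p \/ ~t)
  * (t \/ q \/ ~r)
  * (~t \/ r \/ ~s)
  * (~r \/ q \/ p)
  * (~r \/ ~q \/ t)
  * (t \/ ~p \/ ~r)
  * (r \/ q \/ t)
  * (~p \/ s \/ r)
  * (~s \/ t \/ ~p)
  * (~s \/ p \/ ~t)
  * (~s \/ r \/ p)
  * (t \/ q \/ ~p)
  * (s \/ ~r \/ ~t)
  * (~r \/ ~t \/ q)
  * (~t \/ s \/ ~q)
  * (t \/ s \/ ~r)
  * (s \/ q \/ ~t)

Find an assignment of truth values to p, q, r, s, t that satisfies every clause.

p=0, q=1, r=0, s=0, t=0

Check each clause:
  1. (q \/ p \/ ~s) — q is true.
  2. (q \/ s \/ r) — q is true.
  3. (~r \/ p \/ s) — ~r is true.
  4. (~p \/ q \/ ~t) — q is true.
  5. (~r \/ q \/ t) — q is true.
  6. (r \/ ~s \/ ~t) — ~t is true.
  7. (q \/ ~r \/ p) — q is true.
  8. (~r \/ t \/ ~q) — ~r is true.
  9. (~p \/ t \/ ~r) — ~r is true.
  10. (t \/ r \/ q) — q is true.
  11. (s \/ ~p \/ r) — ~p is true.
  12. (t \/ ~p \/ ~s) — ~s is true.
  13. (~t \/ p \/ ~s) — ~t is true.
  14. (r \/ p \/ ~s) — ~s is true.
  15. (~p \/ q \/ t) — q is true.
  16. (~r \/ s \/ ~t) — ~t is true.
  17. (q \/ ~r \/ ~t) — q is true.
  18. (s \/ ~t \/ ~q) — ~t is true.
  19. (t \/ s \/ ~r) — ~r is true.
  20. (s \/ ~t \/ q) — q is true.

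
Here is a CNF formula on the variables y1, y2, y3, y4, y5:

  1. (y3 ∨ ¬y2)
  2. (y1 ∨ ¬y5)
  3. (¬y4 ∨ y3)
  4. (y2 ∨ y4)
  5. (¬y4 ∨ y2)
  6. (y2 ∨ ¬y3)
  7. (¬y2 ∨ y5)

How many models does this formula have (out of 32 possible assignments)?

2

The models are:
  y1=1 y2=1 y3=1 y4=0 y5=1
  y1=1 y2=1 y3=1 y4=1 y5=1
Count: 2.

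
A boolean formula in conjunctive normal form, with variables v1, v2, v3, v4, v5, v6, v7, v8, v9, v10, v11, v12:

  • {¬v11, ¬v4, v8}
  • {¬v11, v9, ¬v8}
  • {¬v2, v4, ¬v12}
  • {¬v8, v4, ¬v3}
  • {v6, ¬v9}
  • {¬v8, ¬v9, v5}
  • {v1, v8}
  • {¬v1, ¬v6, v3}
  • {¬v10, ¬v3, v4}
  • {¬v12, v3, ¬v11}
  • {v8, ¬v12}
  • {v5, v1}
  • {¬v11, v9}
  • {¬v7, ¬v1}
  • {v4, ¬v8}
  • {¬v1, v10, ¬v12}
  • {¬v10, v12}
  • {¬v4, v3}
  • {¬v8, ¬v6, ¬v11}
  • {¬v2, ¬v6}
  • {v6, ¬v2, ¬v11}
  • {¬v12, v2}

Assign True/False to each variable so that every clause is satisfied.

v5 occurs only positively in the remaining clauses — set v5 = True.
Pure literal: v11 appears only negated; assign v11 = False.
Set v1 = False and propagate.
  then v8 is forced to True.
  then v4 is forced to True.
  then v3 is forced to True.
Try v2 = True.
  then v6 is forced to False.
  then v9 is forced to False.
For the remaining variables, v7 = True, v10 = True, v12 = True works.

v1=False, v2=True, v3=True, v4=True, v5=True, v6=False, v7=True, v8=True, v9=False, v10=True, v11=False, v12=True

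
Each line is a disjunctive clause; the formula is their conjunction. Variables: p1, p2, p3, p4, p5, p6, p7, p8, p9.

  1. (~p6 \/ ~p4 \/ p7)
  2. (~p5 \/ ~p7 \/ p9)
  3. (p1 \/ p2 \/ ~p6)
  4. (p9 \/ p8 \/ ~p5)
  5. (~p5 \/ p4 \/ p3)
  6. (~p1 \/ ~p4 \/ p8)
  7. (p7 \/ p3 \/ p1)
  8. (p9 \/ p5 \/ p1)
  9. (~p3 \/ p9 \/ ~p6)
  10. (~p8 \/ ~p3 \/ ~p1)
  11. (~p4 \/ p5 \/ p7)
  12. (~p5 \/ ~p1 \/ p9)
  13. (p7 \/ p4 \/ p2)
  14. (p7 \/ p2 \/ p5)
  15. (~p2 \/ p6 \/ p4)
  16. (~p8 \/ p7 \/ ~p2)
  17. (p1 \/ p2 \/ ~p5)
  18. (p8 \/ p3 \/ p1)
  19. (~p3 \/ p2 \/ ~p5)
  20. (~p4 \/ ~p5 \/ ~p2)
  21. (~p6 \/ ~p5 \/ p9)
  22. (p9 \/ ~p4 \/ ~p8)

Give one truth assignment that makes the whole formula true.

p1 = T, p2 = F, p3 = F, p4 = F, p5 = F, p6 = F, p7 = T, p8 = F, p9 = T

Check each clause:
  1. (~p4 \/ p7 \/ ~p6) — ~p6 is true.
  2. (p9 \/ ~p5 \/ ~p7) — ~p5 is true.
  3. (p2 \/ p1 \/ ~p6) — p1 is true.
  4. (p9 \/ ~p5 \/ p8) — p9 is true.
  5. (p3 \/ p4 \/ ~p5) — ~p5 is true.
  6. (~p1 \/ ~p4 \/ p8) — ~p4 is true.
  7. (p3 \/ p7 \/ p1) — p1 is true.
  8. (p5 \/ p1 \/ p9) — p1 is true.
  9. (p9 \/ ~p6 \/ ~p3) — p9 is true.
  10. (~p1 \/ ~p3 \/ ~p8) — ~p8 is true.
  11. (~p4 \/ p5 \/ p7) — ~p4 is true.
  12. (~p5 \/ ~p1 \/ p9) — p9 is true.
  13. (p4 \/ p2 \/ p7) — p7 is true.
  14. (p7 \/ p2 \/ p5) — p7 is true.
  15. (p4 \/ p6 \/ ~p2) — ~p2 is true.
  16. (p7 \/ ~p2 \/ ~p8) — ~p8 is true.
  17. (p1 \/ ~p5 \/ p2) — p1 is true.
  18. (p1 \/ p3 \/ p8) — p1 is true.
  19. (p2 \/ ~p3 \/ ~p5) — ~p5 is true.
  20. (~p2 \/ ~p5 \/ ~p4) — ~p5 is true.
  21. (~p6 \/ p9 \/ ~p5) — p9 is true.
  22. (~p8 \/ ~p4 \/ p9) — ~p8 is true.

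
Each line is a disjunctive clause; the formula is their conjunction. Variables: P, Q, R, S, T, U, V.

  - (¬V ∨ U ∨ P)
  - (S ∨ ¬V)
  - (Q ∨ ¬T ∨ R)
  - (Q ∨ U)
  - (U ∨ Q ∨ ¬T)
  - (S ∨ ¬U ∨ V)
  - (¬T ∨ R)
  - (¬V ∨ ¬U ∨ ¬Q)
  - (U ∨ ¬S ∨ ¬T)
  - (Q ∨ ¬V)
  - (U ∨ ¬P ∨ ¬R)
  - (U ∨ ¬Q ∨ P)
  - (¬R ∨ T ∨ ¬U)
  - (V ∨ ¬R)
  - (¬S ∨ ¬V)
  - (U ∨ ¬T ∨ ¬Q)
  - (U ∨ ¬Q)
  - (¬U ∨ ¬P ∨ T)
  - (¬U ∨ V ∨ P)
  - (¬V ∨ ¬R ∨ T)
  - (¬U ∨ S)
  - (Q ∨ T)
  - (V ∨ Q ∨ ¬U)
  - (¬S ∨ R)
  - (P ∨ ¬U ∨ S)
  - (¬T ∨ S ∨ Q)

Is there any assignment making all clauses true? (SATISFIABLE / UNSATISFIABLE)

U = True:
  propagation gives S=True, V=False, R=False; an empty clause results — contradiction.
U = False:
  propagation gives Q=True; an empty clause results — contradiction.
Every branch closes, so no satisfying assignment exists.

UNSATISFIABLE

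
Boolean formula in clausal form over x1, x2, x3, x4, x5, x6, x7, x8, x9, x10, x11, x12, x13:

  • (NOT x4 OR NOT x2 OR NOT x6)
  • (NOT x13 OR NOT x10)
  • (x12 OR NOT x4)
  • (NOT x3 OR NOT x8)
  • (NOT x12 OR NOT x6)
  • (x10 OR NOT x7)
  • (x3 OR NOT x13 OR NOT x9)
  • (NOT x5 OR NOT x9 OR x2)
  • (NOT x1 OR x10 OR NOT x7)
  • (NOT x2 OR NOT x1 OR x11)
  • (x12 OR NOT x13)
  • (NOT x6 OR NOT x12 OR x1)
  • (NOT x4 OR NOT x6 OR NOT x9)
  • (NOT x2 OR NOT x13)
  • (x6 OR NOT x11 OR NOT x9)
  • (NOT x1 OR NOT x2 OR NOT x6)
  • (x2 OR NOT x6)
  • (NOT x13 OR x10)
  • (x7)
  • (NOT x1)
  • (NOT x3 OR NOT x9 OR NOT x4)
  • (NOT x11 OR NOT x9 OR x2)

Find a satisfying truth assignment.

x1=False, x2=False, x3=False, x4=False, x5=True, x6=False, x7=True, x8=True, x9=False, x10=True, x11=False, x12=False, x13=False

Check each clause:
  1. (NOT x2 OR NOT x6 OR NOT x4) — NOT x6 is true.
  2. (NOT x10 OR NOT x13) — NOT x13 is true.
  3. (NOT x4 OR x12) — NOT x4 is true.
  4. (NOT x8 OR NOT x3) — NOT x3 is true.
  5. (NOT x6 OR NOT x12) — NOT x6 is true.
  6. (x10 OR NOT x7) — x10 is true.
  7. (NOT x13 OR NOT x9 OR x3) — NOT x9 is true.
  8. (NOT x9 OR NOT x5 OR x2) — NOT x9 is true.
  9. (NOT x1 OR NOT x7 OR x10) — x10 is true.
  10. (x11 OR NOT x2 OR NOT x1) — NOT x2 is true.
  11. (NOT x13 OR x12) — NOT x13 is true.
  12. (NOT x6 OR x1 OR NOT x12) — NOT x6 is true.
  13. (NOT x6 OR NOT x9 OR NOT x4) — NOT x6 is true.
  14. (NOT x13 OR NOT x2) — NOT x13 is true.
  15. (NOT x9 OR x6 OR NOT x11) — NOT x11 is true.
  16. (NOT x2 OR NOT x1 OR NOT x6) — NOT x6 is true.
  17. (x2 OR NOT x6) — NOT x6 is true.
  18. (NOT x13 OR x10) — x10 is true.
  19. (x7) — x7 is true.
  20. (NOT x1) — NOT x1 is true.
  21. (NOT x9 OR NOT x4 OR NOT x3) — NOT x4 is true.
  22. (x2 OR NOT x11 OR NOT x9) — NOT x11 is true.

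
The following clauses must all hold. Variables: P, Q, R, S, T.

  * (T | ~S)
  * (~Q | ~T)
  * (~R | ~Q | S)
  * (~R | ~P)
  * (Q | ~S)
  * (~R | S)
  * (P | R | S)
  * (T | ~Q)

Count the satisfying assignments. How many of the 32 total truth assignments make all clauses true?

Satisfying assignments:
  P=1 Q=0 R=0 S=0 T=0
  P=1 Q=0 R=0 S=0 T=1
That's 2 in total.

2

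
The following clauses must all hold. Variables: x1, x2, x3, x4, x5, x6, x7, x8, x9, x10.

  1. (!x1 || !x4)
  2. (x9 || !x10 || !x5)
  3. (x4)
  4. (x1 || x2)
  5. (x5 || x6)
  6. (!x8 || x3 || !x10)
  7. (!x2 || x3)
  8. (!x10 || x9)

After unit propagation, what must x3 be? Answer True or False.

True

(x4) is a unit clause: x4 = True.
(!x1 || !x4): since x4 = True, the clause reduces to (!x1). x1 = False.
(x1 || x2) with x1 = False leaves only x2, so x2 = True.
From (!x2 || x3) and x2 = True: x3 = True.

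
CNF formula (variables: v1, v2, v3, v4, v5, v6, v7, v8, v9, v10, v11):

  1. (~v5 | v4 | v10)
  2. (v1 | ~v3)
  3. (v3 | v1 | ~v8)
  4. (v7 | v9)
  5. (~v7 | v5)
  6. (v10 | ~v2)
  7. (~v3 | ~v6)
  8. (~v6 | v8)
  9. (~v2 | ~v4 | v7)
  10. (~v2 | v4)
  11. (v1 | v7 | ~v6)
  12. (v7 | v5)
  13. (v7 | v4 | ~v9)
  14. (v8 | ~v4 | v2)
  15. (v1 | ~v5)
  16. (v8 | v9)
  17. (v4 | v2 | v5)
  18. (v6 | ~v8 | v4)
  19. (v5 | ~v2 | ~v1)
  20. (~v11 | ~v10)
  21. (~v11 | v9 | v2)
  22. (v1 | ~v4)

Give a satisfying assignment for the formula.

v1=True  v2=False  v3=True  v4=True  v5=True  v6=False  v7=True  v8=True  v9=True  v10=False  v11=True

Check each clause:
  1. (~v5 | v10 | v4) — v4 is true.
  2. (v1 | ~v3) — v1 is true.
  3. (v3 | ~v8 | v1) — v1 is true.
  4. (v9 | v7) — v9 is true.
  5. (~v7 | v5) — v5 is true.
  6. (~v2 | v10) — ~v2 is true.
  7. (~v6 | ~v3) — ~v6 is true.
  8. (~v6 | v8) — v8 is true.
  9. (~v2 | v7 | ~v4) — ~v2 is true.
  10. (v4 | ~v2) — v4 is true.
  11. (v1 | v7 | ~v6) — v1 is true.
  12. (v5 | v7) — v5 is true.
  13. (v4 | ~v9 | v7) — v4 is true.
  14. (v2 | ~v4 | v8) — v8 is true.
  15. (~v5 | v1) — v1 is true.
  16. (v8 | v9) — v8 is true.
  17. (v4 | v2 | v5) — v4 is true.
  18. (~v8 | v4 | v6) — v4 is true.
  19. (~v1 | ~v2 | v5) — v5 is true.
  20. (~v11 | ~v10) — ~v10 is true.
  21. (v2 | ~v11 | v9) — v9 is true.
  22. (v1 | ~v4) — v1 is true.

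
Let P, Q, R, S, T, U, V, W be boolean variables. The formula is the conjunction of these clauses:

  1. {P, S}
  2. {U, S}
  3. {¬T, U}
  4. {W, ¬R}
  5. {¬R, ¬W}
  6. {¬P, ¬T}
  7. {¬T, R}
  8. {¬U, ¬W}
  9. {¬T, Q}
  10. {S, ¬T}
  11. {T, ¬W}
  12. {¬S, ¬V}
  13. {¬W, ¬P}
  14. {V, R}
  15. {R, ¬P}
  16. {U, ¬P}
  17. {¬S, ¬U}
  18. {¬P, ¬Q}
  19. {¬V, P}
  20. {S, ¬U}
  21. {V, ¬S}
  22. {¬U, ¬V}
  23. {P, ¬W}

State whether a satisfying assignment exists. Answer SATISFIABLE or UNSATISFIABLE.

UNSATISFIABLE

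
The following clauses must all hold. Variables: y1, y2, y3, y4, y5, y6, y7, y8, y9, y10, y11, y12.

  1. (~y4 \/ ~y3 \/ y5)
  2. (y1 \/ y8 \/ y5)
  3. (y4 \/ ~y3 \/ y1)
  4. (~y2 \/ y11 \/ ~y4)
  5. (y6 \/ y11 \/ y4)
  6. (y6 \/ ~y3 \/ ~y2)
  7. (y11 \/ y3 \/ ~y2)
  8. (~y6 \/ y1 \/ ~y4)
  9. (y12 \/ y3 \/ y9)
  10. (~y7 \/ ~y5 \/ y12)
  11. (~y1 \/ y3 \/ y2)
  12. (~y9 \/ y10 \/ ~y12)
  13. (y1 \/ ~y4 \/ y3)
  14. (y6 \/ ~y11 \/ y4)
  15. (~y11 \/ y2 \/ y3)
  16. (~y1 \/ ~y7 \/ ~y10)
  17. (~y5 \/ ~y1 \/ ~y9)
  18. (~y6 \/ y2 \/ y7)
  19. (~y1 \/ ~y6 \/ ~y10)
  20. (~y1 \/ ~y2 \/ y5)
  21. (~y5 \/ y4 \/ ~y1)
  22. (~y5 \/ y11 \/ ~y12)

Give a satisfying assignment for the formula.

y8 occurs only positively in the remaining clauses — set y8 = True.
Branch on y1: take y1 = False.
Try y2 = False.
The remaining clauses are satisfied by y3 = True, y4 = True, y5 = True, y6 = False, y7 = False, y9 = True, y10 = True, y11 = True, y12 = True.

y1=0  y2=0  y3=1  y4=1  y5=1  y6=0  y7=0  y8=1  y9=1  y10=1  y11=1  y12=1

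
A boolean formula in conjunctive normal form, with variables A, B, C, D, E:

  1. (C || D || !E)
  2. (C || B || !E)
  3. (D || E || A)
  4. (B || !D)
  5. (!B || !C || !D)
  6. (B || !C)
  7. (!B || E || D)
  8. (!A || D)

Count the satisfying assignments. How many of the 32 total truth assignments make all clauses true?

The models are:
  A=F B=T C=F D=T E=F
  A=F B=T C=F D=T E=T
  A=F B=T C=T D=F E=T
  A=T B=T C=F D=T E=F
  A=T B=T C=F D=T E=T
That's 5 in total.

5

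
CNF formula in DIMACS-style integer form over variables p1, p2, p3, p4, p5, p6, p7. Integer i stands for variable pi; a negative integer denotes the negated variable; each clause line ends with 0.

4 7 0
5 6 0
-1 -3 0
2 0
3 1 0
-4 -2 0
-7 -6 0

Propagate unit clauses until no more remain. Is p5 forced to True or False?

(p2) is a unit clause: p2 = True.
(NOT p2 OR NOT p4): since p2 = True, the clause reduces to (NOT p4). p4 = False.
(p4 OR p7): since p4 = False, the clause reduces to (p7). p7 = True.
(NOT p7 OR NOT p6) with p7 = True leaves only NOT p6, so p6 = False.
(p6 OR p5): since p6 = False, the clause reduces to (p5). p5 = True.

True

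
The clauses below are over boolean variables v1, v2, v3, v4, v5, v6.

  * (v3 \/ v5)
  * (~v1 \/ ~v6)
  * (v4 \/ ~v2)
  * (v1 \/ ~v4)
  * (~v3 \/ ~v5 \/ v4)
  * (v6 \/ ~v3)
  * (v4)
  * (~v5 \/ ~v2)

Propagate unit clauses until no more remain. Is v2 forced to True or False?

Unit clause (v4) sets v4 = True.
(v1 \/ ~v4): since v4 = True, the clause reduces to (v1). v1 = True.
(~v6 \/ ~v1): since v1 = True, the clause reduces to (~v6). v6 = False.
In (~v3 \/ v6), v6 is now false; ~v3 must hold, so v3 = False.
(v3 \/ v5) with v3 = False leaves only v5, so v5 = True.
(~v2 \/ ~v5): since v5 = True, the clause reduces to (~v2). v2 = False.

False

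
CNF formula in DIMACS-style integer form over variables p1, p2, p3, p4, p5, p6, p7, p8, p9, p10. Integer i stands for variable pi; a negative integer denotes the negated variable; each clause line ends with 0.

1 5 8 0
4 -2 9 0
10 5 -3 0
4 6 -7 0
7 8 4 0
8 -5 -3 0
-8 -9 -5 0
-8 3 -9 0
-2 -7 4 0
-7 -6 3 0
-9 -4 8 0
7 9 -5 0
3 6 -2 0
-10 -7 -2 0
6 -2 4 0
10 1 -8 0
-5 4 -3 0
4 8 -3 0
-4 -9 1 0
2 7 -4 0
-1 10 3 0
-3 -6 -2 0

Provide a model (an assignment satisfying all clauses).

p1=True, p2=False, p3=True, p4=True, p5=False, p6=False, p7=True, p8=True, p9=False, p10=True

Branch on p1: take p1 = True.
Branch on p2: take p2 = False.
Branch on p3: take p3 = True.
The remaining clauses are satisfied by p4 = True, p5 = False, p6 = False, p7 = True, p8 = True, p9 = False, p10 = True.
Every clause has at least one true literal under this assignment.
Check each clause:
  1. (p1 ∨ p8 ∨ p5) — p8 is true.
  2. (p9 ∨ ¬p2 ∨ p4) — p4 is true.
  3. (p5 ∨ p10 ∨ ¬p3) — p10 is true.
  4. (¬p7 ∨ p6 ∨ p4) — p4 is true.
  5. (p4 ∨ p8 ∨ p7) — p8 is true.
  6. (¬p5 ∨ p8 ∨ ¬p3) — p8 is true.
  7. (¬p5 ∨ ¬p8 ∨ ¬p9) — ¬p5 is true.
  8. (¬p8 ∨ ¬p9 ∨ p3) — p3 is true.
  9. (¬p7 ∨ p4 ∨ ¬p2) — p4 is true.
  10. (p3 ∨ ¬p7 ∨ ¬p6) — ¬p6 is true.
  11. (p8 ∨ ¬p4 ∨ ¬p9) — p8 is true.
  12. (¬p5 ∨ p7 ∨ p9) — ¬p5 is true.
  13. (¬p2 ∨ p3 ∨ p6) — p3 is true.
  14. (¬p10 ∨ ¬p7 ∨ ¬p2) — ¬p2 is true.
  15. (¬p2 ∨ p4 ∨ p6) — p4 is true.
  16. (¬p8 ∨ p1 ∨ p10) — p1 is true.
  17. (¬p5 ∨ p4 ∨ ¬p3) — ¬p5 is true.
  18. (¬p3 ∨ p8 ∨ p4) — p8 is true.
  19. (¬p9 ∨ p1 ∨ ¬p4) — p1 is true.
  20. (¬p4 ∨ p7 ∨ p2) — p7 is true.
  21. (¬p1 ∨ p10 ∨ p3) — p10 is true.
  22. (¬p2 ∨ ¬p6 ∨ ¬p3) — ¬p6 is true.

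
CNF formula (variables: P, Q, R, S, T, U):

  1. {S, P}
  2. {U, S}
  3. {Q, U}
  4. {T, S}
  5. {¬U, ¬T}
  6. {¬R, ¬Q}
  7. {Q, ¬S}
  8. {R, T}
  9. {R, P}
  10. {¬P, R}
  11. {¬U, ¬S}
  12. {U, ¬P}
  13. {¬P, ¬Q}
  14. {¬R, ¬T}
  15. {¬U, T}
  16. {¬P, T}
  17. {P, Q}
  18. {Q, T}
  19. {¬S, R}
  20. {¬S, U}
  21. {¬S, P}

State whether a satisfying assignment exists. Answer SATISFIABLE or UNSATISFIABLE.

P = True:
  propagation gives R=True, Q=False, U=True, T=False; an empty clause results — contradiction.
P = False:
  propagation gives S=True; an empty clause results — contradiction.
Every branch closes, so no satisfying assignment exists.

UNSATISFIABLE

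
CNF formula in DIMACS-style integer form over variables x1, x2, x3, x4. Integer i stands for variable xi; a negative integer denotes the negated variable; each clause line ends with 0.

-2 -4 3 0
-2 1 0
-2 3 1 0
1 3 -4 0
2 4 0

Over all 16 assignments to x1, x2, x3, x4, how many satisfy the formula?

6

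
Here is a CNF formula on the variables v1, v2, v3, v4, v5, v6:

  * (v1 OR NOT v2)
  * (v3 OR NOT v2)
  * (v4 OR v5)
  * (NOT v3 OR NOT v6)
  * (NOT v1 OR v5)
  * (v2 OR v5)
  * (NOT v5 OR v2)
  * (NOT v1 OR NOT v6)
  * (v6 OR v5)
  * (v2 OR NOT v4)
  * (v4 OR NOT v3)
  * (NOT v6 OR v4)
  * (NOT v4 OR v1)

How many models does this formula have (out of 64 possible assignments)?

1

Satisfying assignments:
  v1=T v2=T v3=T v4=T v5=T v6=F
Count: 1.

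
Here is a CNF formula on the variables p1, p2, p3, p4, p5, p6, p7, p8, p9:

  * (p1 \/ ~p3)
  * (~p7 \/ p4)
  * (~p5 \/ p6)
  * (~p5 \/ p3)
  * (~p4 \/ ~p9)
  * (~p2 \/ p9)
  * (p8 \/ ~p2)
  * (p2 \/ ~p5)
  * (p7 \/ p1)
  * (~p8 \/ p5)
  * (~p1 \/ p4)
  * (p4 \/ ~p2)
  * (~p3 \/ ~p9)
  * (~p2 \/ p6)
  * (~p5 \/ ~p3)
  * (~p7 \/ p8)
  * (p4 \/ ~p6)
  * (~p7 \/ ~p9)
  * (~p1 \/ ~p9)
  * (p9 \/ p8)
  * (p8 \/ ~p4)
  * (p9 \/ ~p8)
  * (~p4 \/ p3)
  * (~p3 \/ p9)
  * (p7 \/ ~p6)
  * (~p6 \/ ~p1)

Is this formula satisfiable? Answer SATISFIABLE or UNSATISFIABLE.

p9 = True:
  propagation gives p4=False, p7=False, p1=True; an empty clause results — contradiction.
p9 = False:
  propagation gives p2=False, p5=False, p8=False; an empty clause results — contradiction.
Every branch closes, so no satisfying assignment exists.

UNSATISFIABLE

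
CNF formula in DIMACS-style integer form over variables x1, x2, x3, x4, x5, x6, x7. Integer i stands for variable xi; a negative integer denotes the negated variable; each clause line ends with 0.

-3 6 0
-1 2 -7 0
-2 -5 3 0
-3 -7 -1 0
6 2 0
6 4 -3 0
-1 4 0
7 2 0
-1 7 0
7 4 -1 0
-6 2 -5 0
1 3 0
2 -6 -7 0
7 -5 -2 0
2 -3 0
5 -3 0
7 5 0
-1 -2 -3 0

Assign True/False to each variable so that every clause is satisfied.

x1=F, x2=T, x3=T, x4=F, x5=T, x6=T, x7=T

Set x1 = False and propagate.
  then x3 is forced to True.
  then x6 is forced to True.
  then x2 is forced to True.
  then x5 is forced to True.
  then x7 is forced to True.
x4 is now unconstrained; take x4 = False.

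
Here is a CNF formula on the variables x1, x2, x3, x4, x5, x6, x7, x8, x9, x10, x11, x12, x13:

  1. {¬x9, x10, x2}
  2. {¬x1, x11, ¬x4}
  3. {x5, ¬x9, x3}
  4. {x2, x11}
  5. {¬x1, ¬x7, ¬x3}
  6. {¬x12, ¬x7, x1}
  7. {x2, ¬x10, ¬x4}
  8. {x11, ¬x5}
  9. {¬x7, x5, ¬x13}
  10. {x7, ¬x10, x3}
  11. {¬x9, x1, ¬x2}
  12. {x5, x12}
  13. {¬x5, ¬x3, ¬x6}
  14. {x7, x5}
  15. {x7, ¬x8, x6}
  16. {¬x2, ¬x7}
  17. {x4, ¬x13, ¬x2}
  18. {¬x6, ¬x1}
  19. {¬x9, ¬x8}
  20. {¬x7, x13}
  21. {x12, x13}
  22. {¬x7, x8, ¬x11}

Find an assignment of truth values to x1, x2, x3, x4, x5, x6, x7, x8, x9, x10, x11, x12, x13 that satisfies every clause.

Pure literal: x9 appears only negated; assign x9 = False.
Branch on x1: take x1 = False.
Try x2 = True.
  then x7 is forced to False.
  then x5 is forced to True.
  then x11 is forced to True.
For the remaining variables, x3 = False, x4 = True, x6 = True, x8 = True, x10 = False, x12 = True, x13 = False works.
Every clause has at least one true literal under this assignment.

x1=False, x2=True, x3=False, x4=True, x5=True, x6=True, x7=False, x8=True, x9=False, x10=False, x11=True, x12=True, x13=False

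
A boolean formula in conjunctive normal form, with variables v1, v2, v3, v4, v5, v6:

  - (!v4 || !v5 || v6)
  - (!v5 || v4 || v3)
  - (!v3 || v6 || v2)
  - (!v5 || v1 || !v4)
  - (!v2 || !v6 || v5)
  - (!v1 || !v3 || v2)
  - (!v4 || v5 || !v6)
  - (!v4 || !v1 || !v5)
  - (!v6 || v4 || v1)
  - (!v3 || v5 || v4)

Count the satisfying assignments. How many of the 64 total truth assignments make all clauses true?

Split on v4, then v5.
  v4=T, v5=T: a clause becomes empty — 0.
  v4=T, v5=F: v1 free; 3 ways for (v2,v3,v6) × 2^1 = 6.
  v4=F, v5=T: remaining (v1,v2,v3,v6) ∈ {(F,T,T,F); (T,T,T,F); (T,T,T,T)} — 3.
  v4=F, v5=F: 5 of the 16 assignments to (v1,v2,v3,v6) work.
Total: 0 + 6 + 3 + 5 = 14.

14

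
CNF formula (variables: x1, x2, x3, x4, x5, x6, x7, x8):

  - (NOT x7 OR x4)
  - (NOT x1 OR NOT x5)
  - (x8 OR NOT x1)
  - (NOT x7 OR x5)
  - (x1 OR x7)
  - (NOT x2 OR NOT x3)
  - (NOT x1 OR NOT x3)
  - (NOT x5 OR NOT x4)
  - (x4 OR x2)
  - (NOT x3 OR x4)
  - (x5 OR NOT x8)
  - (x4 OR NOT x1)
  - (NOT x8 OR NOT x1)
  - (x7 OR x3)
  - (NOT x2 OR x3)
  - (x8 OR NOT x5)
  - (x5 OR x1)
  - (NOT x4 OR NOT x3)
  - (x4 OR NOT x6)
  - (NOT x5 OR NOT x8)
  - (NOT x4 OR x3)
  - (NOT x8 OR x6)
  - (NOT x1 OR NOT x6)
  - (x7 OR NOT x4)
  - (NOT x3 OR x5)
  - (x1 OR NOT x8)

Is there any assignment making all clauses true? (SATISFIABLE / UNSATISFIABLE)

x1 = True:
  propagation gives x5=False, x8=True; an empty clause results — contradiction.
x1 = False:
  propagation gives x7=True, x4=True, x5=True; an empty clause results — contradiction.
Every branch closes, so no satisfying assignment exists.

UNSATISFIABLE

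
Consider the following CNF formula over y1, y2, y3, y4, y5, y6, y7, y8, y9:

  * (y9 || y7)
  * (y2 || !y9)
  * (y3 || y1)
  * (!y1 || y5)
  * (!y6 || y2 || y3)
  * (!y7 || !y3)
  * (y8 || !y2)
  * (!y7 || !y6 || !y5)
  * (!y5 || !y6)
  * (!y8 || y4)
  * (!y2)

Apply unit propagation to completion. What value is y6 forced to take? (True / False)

False

(!y2) stands alone — y2 = False.
From (!y9 || y2) and y2 = False: y9 = False.
(y7 || y9): since y9 = False, the clause reduces to (y7). y7 = True.
(!y7 || !y3): since y7 = True, the clause reduces to (!y3). y3 = False.
From (y1 || y3) and y3 = False: y1 = True.
In (!y1 || y5), !y1 is now false; y5 must hold, so y5 = True.
From (!y6 || y2 || y3) and y3 = False, y2 = False: y6 = False.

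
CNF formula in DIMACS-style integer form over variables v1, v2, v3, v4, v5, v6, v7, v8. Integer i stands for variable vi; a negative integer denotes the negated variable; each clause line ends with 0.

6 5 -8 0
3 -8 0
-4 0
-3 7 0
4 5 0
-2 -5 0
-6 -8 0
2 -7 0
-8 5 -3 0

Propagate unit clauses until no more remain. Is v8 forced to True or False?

False

Unit clause (~v4) sets v4 = False.
From (v4 | v5) and v4 = False: v5 = True.
From (~v5 | ~v2) and v5 = True: v2 = False.
(v2 | ~v7): since v2 = False, the clause reduces to (~v7). v7 = False.
(v7 | ~v3) with v7 = False leaves only ~v3, so v3 = False.
From (v3 | ~v8) and v3 = False: v8 = False.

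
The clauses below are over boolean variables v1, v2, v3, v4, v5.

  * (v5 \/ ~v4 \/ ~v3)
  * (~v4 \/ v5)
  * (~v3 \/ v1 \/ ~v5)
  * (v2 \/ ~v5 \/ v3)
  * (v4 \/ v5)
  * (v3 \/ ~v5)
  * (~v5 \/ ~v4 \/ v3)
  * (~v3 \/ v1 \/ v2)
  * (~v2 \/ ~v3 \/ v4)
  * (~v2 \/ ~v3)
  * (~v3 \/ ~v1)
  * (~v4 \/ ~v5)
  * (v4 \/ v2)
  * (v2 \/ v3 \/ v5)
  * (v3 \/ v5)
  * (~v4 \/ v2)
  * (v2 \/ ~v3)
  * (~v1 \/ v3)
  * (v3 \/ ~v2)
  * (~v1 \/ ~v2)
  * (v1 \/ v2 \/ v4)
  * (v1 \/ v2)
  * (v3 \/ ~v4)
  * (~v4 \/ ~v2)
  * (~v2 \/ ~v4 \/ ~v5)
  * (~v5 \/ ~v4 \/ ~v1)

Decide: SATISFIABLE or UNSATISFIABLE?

UNSATISFIABLE

v3 = True:
  propagation gives v2=False; an empty clause results — contradiction.
v3 = False:
  propagation gives v5=False; an empty clause results — contradiction.
Every branch closes, so no satisfying assignment exists.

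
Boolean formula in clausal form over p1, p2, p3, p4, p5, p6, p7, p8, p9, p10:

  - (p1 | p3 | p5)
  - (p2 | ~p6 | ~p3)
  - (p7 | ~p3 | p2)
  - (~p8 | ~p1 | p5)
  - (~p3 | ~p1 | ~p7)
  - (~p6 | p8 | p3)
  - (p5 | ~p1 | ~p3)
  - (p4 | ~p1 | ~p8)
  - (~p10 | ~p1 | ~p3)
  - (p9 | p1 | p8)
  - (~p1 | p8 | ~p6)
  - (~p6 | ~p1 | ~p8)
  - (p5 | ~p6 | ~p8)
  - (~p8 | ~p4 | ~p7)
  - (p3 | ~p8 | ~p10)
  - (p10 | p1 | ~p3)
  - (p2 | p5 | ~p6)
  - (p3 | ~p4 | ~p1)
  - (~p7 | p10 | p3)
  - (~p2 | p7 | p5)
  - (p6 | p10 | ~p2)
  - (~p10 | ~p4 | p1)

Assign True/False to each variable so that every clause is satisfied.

Pure literal: p5 appears only positively; assign p5 = True.
Branch on p1: take p1 = True.
Branch on p2: take p2 = False.
The remaining clauses are satisfied by p3 = False, p4 = False, p6 = False, p7 = False, p8 = False, p9 = False, p10 = False.
Every clause has at least one true literal under this assignment.

p1 = T  p2 = F  p3 = F  p4 = F  p5 = T  p6 = F  p7 = F  p8 = F  p9 = F  p10 = F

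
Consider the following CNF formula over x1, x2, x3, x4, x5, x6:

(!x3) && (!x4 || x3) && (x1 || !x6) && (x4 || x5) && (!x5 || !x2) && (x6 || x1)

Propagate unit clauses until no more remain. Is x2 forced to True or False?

False

(!x3) stands alone — x3 = False.
From (!x4 || x3) and x3 = False: x4 = False.
(x5 || x4) with x4 = False leaves only x5, so x5 = True.
(!x5 || !x2) with x5 = True leaves only !x2, so x2 = False.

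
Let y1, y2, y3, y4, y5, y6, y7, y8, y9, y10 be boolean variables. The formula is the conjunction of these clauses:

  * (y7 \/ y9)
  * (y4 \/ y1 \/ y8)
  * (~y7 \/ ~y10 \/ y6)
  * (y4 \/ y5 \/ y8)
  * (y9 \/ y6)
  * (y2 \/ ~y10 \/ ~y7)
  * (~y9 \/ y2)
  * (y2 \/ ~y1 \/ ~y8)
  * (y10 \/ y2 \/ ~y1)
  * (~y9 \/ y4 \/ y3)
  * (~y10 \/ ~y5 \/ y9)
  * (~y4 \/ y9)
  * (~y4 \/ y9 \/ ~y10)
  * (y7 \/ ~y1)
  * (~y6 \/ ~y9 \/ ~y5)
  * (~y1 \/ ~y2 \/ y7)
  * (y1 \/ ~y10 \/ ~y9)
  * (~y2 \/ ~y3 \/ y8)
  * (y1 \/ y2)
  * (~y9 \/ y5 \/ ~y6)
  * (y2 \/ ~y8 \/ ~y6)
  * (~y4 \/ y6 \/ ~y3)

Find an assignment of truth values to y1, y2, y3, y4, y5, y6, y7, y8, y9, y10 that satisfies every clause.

y1=F, y2=T, y3=F, y4=T, y5=T, y6=F, y7=T, y8=F, y9=T, y10=F

Check each clause:
  1. (y9 \/ y7) — y9 is true.
  2. (y1 \/ y8 \/ y4) — y4 is true.
  3. (~y10 \/ y6 \/ ~y7) — ~y10 is true.
  4. (y8 \/ y5 \/ y4) — y4 is true.
  5. (y6 \/ y9) — y9 is true.
  6. (~y10 \/ ~y7 \/ y2) — y2 is true.
  7. (y2 \/ ~y9) — y2 is true.
  8. (~y1 \/ y2 \/ ~y8) — ~y8 is true.
  9. (y10 \/ ~y1 \/ y2) — y2 is true.
  10. (~y9 \/ y3 \/ y4) — y4 is true.
  11. (~y5 \/ ~y10 \/ y9) — y9 is true.
  12. (y9 \/ ~y4) — y9 is true.
  13. (y9 \/ ~y4 \/ ~y10) — y9 is true.
  14. (~y1 \/ y7) — ~y1 is true.
  15. (~y5 \/ ~y9 \/ ~y6) — ~y6 is true.
  16. (~y1 \/ y7 \/ ~y2) — ~y1 is true.
  17. (y1 \/ ~y9 \/ ~y10) — ~y10 is true.
  18. (y8 \/ ~y2 \/ ~y3) — ~y3 is true.
  19. (y1 \/ y2) — y2 is true.
  20. (~y6 \/ ~y9 \/ y5) — ~y6 is true.
  21. (~y6 \/ ~y8 \/ y2) — ~y8 is true.
  22. (~y4 \/ y6 \/ ~y3) — ~y3 is true.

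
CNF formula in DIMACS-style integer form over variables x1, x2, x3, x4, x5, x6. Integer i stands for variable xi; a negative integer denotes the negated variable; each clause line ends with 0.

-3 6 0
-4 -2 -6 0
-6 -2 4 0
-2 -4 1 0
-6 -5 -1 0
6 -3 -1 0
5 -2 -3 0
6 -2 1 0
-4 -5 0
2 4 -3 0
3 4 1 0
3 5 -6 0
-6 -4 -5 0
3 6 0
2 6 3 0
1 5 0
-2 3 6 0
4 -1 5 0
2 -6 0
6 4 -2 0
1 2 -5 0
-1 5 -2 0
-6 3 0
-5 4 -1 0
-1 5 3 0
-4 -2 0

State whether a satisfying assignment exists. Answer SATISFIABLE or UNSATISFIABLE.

UNSATISFIABLE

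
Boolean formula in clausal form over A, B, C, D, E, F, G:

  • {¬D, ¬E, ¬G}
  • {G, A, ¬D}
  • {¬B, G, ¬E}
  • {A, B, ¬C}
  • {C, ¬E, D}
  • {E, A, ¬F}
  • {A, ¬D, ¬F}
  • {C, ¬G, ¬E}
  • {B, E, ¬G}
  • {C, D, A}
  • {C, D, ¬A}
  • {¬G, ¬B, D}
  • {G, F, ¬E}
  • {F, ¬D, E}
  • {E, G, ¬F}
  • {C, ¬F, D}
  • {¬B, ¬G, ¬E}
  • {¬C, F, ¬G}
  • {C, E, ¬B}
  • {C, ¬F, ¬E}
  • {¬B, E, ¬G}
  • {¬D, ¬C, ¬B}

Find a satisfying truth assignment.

A = 1  B = 0  C = 1  D = 0  E = 1  F = 1  G = 1

Branch on A: take A = True.
Branch on B: take B = False.
Branch on C: take C = True.
For the remaining variables, D = False, E = True, F = True, G = True works.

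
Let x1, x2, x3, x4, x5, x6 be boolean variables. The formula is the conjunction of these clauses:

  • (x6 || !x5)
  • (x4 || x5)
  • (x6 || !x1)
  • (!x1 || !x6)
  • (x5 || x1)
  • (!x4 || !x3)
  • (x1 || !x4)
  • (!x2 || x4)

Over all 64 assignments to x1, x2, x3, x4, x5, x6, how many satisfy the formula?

Satisfying assignments:
  x1=F x2=F x3=F x4=F x5=T x6=T
  x1=F x2=F x3=T x4=F x5=T x6=T
That's 2 in total.

2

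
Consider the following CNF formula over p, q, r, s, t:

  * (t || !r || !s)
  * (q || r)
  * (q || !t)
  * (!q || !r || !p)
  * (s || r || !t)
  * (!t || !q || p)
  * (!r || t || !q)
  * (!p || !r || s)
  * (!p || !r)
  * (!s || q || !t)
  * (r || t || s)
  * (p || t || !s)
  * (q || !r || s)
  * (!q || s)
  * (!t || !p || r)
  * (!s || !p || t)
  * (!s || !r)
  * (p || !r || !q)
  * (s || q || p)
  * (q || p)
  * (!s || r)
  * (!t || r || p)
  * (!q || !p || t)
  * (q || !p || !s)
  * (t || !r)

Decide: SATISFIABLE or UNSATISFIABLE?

UNSATISFIABLE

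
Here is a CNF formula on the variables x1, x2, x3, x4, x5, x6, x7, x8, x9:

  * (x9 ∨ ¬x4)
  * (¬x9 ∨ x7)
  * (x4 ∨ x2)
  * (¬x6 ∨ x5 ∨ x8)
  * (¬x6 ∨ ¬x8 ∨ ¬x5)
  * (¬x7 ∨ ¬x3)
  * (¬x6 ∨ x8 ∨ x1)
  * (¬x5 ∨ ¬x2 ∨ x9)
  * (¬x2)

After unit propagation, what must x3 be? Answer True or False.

(¬x2) stands alone — x2 = False.
(x4 ∨ x2): since x2 = False, the clause reduces to (x4). x4 = True.
In (x9 ∨ ¬x4), ¬x4 is now false; x9 must hold, so x9 = True.
In (¬x9 ∨ x7), ¬x9 is now false; x7 must hold, so x7 = True.
(¬x7 ∨ ¬x3): since x7 = True, the clause reduces to (¬x3). x3 = False.

False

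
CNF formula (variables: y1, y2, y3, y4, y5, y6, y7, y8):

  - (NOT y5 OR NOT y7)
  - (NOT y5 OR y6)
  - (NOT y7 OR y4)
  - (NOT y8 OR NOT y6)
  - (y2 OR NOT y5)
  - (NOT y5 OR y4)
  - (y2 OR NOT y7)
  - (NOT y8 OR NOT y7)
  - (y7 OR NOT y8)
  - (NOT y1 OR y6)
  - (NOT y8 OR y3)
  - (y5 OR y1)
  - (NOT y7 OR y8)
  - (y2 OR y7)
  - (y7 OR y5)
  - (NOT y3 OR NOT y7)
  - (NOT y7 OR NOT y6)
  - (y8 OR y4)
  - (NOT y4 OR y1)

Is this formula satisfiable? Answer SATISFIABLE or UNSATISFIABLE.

y2 occurs only positively in the remaining clauses — set y2 = True.
Try y1 = True.
  then y6 is forced to True.
  then y8 is forced to False.
  then y7 is forced to False.
  then y5 is forced to True.
  then y4 is forced to True.
y3 is now unconstrained; take y3 = True.
Every clause has at least one true literal under this assignment.
So y1=True  y2=True  y3=True  y4=True  y5=True  y6=True  y7=False  y8=False is a satisfying assignment.

SATISFIABLE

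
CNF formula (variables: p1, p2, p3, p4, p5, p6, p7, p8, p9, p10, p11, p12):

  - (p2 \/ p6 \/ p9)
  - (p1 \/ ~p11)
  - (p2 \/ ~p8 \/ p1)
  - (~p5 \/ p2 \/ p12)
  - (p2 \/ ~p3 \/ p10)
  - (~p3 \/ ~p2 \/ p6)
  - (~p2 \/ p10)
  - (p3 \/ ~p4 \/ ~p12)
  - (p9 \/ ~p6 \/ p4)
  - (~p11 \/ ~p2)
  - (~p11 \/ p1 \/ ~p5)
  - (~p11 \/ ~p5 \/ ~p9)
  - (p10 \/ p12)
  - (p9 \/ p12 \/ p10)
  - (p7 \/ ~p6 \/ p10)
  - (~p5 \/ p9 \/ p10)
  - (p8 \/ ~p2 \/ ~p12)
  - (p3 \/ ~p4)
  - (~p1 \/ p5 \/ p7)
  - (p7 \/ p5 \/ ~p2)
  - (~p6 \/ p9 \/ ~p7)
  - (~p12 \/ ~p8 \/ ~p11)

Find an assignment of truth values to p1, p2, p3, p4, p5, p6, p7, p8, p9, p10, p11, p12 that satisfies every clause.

p1=True, p2=True, p3=False, p4=False, p5=False, p6=False, p7=True, p8=True, p9=True, p10=True, p11=False, p12=True

p10 occurs only positively in the remaining clauses — set p10 = True.
Pure literal: p11 appears only negated; assign p11 = False.
Set p1 = True and propagate.
Try p2 = True.
Set p3 = False and propagate.
  then p4 is forced to False.
For the remaining variables, p5 = False, p6 = False, p7 = True, p8 = True, p9 = True, p12 = True works.
Every clause has at least one true literal under this assignment.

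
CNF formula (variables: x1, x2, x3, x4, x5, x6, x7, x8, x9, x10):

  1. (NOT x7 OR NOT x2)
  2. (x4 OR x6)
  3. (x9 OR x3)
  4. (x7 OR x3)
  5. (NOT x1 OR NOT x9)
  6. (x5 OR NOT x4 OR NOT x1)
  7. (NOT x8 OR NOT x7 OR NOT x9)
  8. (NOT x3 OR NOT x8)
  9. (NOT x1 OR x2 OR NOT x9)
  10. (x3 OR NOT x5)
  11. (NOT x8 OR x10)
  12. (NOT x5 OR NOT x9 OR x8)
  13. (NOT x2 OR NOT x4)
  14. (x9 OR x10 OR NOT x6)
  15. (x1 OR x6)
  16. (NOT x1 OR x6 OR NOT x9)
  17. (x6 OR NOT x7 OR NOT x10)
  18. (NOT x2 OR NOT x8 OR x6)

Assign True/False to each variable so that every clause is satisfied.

x1 = False, x2 = False, x3 = True, x4 = False, x5 = False, x6 = True, x7 = False, x8 = False, x9 = True, x10 = True

Try x1 = False.
  then x6 is forced to True.
Set x2 = False and propagate.
For the remaining variables, x3 = True, x4 = False, x5 = False, x7 = False, x8 = False, x9 = True, x10 = True works.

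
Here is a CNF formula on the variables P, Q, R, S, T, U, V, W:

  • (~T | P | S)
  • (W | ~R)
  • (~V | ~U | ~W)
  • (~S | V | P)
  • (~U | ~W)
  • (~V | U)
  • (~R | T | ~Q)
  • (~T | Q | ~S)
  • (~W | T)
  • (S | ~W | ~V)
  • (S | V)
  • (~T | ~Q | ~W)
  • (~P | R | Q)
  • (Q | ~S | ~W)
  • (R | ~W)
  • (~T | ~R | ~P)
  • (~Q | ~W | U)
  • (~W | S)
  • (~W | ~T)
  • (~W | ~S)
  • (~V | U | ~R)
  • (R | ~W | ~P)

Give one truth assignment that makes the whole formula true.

P=True, Q=True, R=False, S=False, T=True, U=True, V=True, W=False

Check each clause:
  1. (S | ~T | P) — P is true.
  2. (W | ~R) — ~R is true.
  3. (~V | ~W | ~U) — ~W is true.
  4. (V | ~S | P) — P is true.
  5. (~U | ~W) — ~W is true.
  6. (~V | U) — U is true.
  7. (~R | ~Q | T) — T is true.
  8. (Q | ~S | ~T) — Q is true.
  9. (T | ~W) — ~W is true.
  10. (~W | S | ~V) — ~W is true.
  11. (S | V) — V is true.
  12. (~W | ~Q | ~T) — ~W is true.
  13. (R | Q | ~P) — Q is true.
  14. (Q | ~W | ~S) — ~W is true.
  15. (~W | R) — ~W is true.
  16. (~R | ~T | ~P) — ~R is true.
  17. (U | ~W | ~Q) — ~W is true.
  18. (S | ~W) — ~W is true.
  19. (~W | ~T) — ~W is true.
  20. (~W | ~S) — ~W is true.
  21. (U | ~R | ~V) — ~R is true.
  22. (R | ~W | ~P) — ~W is true.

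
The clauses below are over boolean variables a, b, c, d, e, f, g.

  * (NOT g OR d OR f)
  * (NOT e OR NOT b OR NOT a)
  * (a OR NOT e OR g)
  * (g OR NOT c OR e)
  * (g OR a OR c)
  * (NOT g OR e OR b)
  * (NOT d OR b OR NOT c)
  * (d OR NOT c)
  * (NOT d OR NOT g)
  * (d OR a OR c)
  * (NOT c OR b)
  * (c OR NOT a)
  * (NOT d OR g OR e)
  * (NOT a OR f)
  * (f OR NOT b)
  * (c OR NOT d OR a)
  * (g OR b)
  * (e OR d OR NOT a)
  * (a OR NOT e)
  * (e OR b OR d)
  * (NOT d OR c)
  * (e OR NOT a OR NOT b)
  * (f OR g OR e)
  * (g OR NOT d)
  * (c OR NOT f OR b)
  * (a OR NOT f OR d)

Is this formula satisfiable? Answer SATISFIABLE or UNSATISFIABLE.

UNSATISFIABLE

d = True:
  propagation gives g=False; an empty clause results — contradiction.
d = False:
  propagation gives c=False, a=True; an empty clause results — contradiction.
Every branch closes, so no satisfying assignment exists.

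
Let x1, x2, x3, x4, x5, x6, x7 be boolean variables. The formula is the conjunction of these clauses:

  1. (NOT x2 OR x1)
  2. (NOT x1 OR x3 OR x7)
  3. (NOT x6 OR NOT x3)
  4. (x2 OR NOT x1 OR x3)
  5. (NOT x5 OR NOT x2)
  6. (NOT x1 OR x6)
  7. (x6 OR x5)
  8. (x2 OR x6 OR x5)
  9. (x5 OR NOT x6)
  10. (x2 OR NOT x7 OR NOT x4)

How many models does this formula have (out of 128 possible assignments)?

9

Split on x2, then x6.
  x2=T, x6=T: a clause becomes empty — 0.
  x2=T, x6=F: a clause becomes empty — 0.
  x2=F, x6=T: remaining (x1,x3,x4,x5,x7) ∈ {(F,F,F,T,F); (F,F,F,T,T); (F,F,T,T,F)} — 3.
  x2=F, x6=F: x3 free; 3 ways for (x1,x4,x5,x7) × 2^1 = 6.
Total: 0 + 0 + 3 + 6 = 9.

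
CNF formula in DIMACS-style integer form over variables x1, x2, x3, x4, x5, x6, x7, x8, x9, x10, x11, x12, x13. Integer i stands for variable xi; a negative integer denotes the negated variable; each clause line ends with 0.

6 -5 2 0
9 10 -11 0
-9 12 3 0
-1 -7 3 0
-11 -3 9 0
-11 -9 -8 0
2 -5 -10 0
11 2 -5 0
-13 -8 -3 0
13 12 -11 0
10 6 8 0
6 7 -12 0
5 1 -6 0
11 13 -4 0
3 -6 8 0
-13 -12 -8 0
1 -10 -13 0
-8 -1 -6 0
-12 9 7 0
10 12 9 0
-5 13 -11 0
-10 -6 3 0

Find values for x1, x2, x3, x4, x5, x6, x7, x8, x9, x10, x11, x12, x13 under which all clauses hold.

x1 = F  x2 = T  x3 = T  x4 = F  x5 = F  x6 = F  x7 = T  x8 = F  x9 = T  x10 = T  x11 = F  x12 = F  x13 = F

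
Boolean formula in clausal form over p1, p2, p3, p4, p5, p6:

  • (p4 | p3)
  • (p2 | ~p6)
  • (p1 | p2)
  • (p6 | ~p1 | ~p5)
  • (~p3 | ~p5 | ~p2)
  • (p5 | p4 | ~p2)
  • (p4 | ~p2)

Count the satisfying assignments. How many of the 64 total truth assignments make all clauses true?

14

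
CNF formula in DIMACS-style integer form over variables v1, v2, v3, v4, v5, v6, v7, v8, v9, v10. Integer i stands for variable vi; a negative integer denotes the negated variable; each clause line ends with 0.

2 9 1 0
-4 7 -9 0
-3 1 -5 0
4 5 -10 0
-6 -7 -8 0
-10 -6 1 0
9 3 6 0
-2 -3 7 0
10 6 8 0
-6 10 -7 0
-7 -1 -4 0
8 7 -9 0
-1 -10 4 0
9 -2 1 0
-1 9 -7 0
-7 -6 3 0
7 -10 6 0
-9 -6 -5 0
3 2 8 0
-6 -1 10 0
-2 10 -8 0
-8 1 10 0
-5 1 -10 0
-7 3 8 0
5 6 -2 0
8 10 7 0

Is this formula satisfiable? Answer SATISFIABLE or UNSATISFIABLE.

SATISFIABLE

Try v1 = False.
Branch on v2: take v2 = False.
  then v9 is forced to True.
Try v3 = True.
  then v5 is forced to False.
The remaining clauses are satisfied by v4 = True, v6 = False, v7 = True, v8 = False, v10 = True.
Every clause has at least one true literal under this assignment.
So v1 = False, v2 = False, v3 = True, v4 = True, v5 = False, v6 = False, v7 = True, v8 = False, v9 = True, v10 = True is a satisfying assignment.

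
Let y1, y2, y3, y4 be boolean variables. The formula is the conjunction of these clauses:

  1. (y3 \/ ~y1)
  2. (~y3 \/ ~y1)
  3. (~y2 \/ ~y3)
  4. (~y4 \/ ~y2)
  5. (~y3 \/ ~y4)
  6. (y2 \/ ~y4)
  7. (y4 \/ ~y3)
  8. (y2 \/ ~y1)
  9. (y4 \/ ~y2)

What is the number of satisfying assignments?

1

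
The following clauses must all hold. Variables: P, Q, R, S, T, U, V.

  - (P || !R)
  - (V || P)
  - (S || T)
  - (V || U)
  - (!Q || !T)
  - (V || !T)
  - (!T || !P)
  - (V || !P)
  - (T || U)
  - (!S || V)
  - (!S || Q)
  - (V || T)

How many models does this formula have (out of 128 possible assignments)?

Satisfying assignments:
  P=0 Q=0 R=0 S=0 T=1 U=0 V=1
  P=0 Q=0 R=0 S=0 T=1 U=1 V=1
  P=0 Q=1 R=0 S=1 T=0 U=1 V=1
  P=1 Q=1 R=0 S=1 T=0 U=1 V=1
  P=1 Q=1 R=1 S=1 T=0 U=1 V=1
That's 5 in total.

5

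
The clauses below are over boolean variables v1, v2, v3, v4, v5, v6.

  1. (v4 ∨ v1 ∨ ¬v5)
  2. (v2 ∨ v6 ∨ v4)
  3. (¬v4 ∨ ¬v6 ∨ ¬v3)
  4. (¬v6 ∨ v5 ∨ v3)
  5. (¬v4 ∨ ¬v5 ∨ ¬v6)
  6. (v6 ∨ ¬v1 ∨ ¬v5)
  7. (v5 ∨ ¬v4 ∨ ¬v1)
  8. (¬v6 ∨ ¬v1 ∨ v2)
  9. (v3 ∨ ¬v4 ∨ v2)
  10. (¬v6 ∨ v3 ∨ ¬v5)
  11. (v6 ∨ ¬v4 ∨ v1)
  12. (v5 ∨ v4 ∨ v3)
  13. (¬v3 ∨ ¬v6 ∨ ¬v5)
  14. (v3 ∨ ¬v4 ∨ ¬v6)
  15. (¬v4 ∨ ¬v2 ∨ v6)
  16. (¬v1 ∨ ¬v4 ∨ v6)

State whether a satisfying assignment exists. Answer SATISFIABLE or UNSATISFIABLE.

SATISFIABLE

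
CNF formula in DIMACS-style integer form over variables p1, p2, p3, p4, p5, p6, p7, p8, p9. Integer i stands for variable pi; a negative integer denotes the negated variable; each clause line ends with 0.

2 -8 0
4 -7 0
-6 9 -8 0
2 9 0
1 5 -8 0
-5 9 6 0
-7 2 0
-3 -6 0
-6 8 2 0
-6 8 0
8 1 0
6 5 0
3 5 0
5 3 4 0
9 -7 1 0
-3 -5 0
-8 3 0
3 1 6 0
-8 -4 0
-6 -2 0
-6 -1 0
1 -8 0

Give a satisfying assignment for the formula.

p1 = T  p2 = F  p3 = F  p4 = F  p5 = T  p6 = F  p7 = F  p8 = F  p9 = T

Pure literal: p7 appears only negated; assign p7 = False.
p9 occurs only positively in the remaining clauses — set p9 = True.
Try p1 = True.
  then p6 is forced to False.
  then p5 is forced to True.
  then p3 is forced to False.
  then p8 is forced to False.
p2, p4 are now unconstrained; take p2 = False, p4 = False.
Every clause has at least one true literal under this assignment.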